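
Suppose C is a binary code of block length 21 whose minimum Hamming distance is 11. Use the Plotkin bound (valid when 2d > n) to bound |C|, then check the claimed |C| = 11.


Plotkin bound M ≤ 22; given |C| = 11 ≤ bound (satisfied).

Check applicability: 2d = 22, n = 21.
2d − n = 1 > 0, so Plotkin applies.
Compute d/(2d−n) = 11/1 ≈ 11.0000.
⌊d/(2d−n)⌋ = 11.
Plotkin bound: M ≤ 2·11 = 22.
Given |C| = 11, check: satisfied.
This |C| is below the Plotkin bound.


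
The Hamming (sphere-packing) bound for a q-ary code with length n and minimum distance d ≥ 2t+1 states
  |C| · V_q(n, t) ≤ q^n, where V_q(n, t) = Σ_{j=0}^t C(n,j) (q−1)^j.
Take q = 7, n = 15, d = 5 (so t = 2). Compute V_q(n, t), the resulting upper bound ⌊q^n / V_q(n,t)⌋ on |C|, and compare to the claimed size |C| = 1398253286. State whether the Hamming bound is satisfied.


V_q(n, t) = 3871, q^n = 4747561509943, Hamming bound = 1226443169, |C| = 1398253286 > bound (violated).

Step 1: Compute V_q(n, t) = Σ_{j=0}^2 C(n, j) (q−1)^j.
  j = 0: C(15,0)·(6)^0 = 1·1 = 1.
  j = 1: C(15,1)·(6)^1 = 15·6 = 90.
  j = 2: C(15,2)·(6)^2 = 105·36 = 3780.
  V_q(n, t) = 1 + 90 + 3780 = 3871.
Step 2: q^n = 7^15 = 4747561509943.
Step 3: Hamming bound ⌊q^n / V_q(n,t)⌋ = ⌊4747561509943/3871⌋ = 1226443169.
Step 4: Compare |C| = 1398253286 to 1226443169: violated.
The claimed |C| lies above the Hamming bound, so no 7-ary code of length 15 with d ≥ 5 can have 1398253286 codewords.


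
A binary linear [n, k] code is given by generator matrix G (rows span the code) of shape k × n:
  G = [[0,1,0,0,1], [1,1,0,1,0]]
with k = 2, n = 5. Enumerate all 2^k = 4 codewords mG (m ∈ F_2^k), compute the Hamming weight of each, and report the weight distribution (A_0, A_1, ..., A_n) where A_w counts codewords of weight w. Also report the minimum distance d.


Weight distribution: A_0 = 1, A_2 = 1, A_3 = 2. Minimum distance d = 2.

Enumerate all 2^2 = 4 messages m ∈ F_2^2.
For each, compute codeword c = mG in F_2^5, then tally its weight.
  m = 00 → c = 00000, weight = 0.
  m = 10 → c = 01001, weight = 2.
  m = 01 → c = 11010, weight = 3.
  m = 11 → c = 10011, weight = 3.
Tally weights:
  weight 0: 1 codewords.
  weight 2: 1 codewords.
  weight 3: 2 codewords.
Minimum distance d = smallest w > 0 with A_w > 0 = 2.
Sanity: Σ A_w = 4 = 2^2 = 4 ✓.


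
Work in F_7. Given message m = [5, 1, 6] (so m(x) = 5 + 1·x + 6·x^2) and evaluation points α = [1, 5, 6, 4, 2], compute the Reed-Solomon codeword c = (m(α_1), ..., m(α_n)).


c = [5, 6, 3, 0, 3]

Message polynomial: m(x) = 5 + 1·x + 6·x^2 (mod 7).
For each evaluation point α_i, compute m(α_i) mod 7:
  α_1 = 1: Horner steps 6 → 0 → 5, so m(1) = 5.
  α_2 = 5: Horner steps 6 → 3 → 6, so m(5) = 6.
  α_3 = 6: Horner steps 6 → 2 → 3, so m(6) = 3.
  α_4 = 4: Horner steps 6 → 4 → 0, so m(4) = 0.
  α_5 = 2: Horner steps 6 → 6 → 3, so m(2) = 3.
Codeword c = [5, 6, 3, 0, 3] ∈ F_7^5.


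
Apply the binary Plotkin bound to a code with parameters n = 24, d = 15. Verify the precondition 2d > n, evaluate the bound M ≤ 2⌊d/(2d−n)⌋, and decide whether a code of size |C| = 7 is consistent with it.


Plotkin bound M ≤ 4; given |C| = 7 > bound (violated).

Check applicability: 2d = 30, n = 24.
2d − n = 6 > 0, so Plotkin applies.
Compute d/(2d−n) = 15/6 ≈ 2.5000.
⌊d/(2d−n)⌋ = 2.
Plotkin bound: M ≤ 2·2 = 4.
Given |C| = 7, check: VIOLATED.
This |C| is above the Plotkin bound, so no binary code with n = 24, d = 15 and 7 codewords exists.


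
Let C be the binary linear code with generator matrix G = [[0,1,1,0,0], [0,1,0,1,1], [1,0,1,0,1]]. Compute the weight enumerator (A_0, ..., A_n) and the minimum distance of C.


Weight distribution: A_0 = 1, A_2 = 2, A_3 = 4, A_4 = 1. Minimum distance d = 2.

Enumerate all 2^3 = 8 messages m ∈ F_2^3.
For each, compute codeword c = mG in F_2^5, then tally its weight.
  m = 000 → c = 00000, weight = 0.
  m = 100 → c = 01100, weight = 2.
  m = 010 → c = 01011, weight = 3.
  m = 110 → c = 00111, weight = 3.
  m = 001 → c = 10101, weight = 3.
  m = 101 → c = 11001, weight = 3.
  m = 011 → c = 11110, weight = 4.
  m = 111 → c = 10010, weight = 2.
Tally weights:
  weight 0: 1 codewords.
  weight 2: 2 codewords.
  weight 3: 4 codewords.
  weight 4: 1 codewords.
Minimum distance d = smallest w > 0 with A_w > 0 = 2.
Sanity: Σ A_w = 8 = 2^3 = 8 ✓.


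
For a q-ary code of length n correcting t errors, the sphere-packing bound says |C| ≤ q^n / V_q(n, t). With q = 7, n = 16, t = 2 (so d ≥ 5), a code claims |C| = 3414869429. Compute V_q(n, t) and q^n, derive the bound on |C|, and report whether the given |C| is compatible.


V_q(n, t) = 4417, q^n = 33232930569601, Hamming bound = 7523869270, |C| = 3414869429 ≤ bound (satisfied).

Step 1: Compute V_q(n, t) = Σ_{j=0}^2 C(n, j) (q−1)^j.
  j = 0: C(16,0)·(6)^0 = 1·1 = 1.
  j = 1: C(16,1)·(6)^1 = 16·6 = 96.
  j = 2: C(16,2)·(6)^2 = 120·36 = 4320.
  V_q(n, t) = 1 + 96 + 4320 = 4417.
Step 2: q^n = 7^16 = 33232930569601.
Step 3: Hamming bound ⌊q^n / V_q(n,t)⌋ = ⌊33232930569601/4417⌋ = 7523869270.
Step 4: Compare |C| = 3414869429 to 7523869270: satisfied.
The claimed |C| lies below the Hamming bound.


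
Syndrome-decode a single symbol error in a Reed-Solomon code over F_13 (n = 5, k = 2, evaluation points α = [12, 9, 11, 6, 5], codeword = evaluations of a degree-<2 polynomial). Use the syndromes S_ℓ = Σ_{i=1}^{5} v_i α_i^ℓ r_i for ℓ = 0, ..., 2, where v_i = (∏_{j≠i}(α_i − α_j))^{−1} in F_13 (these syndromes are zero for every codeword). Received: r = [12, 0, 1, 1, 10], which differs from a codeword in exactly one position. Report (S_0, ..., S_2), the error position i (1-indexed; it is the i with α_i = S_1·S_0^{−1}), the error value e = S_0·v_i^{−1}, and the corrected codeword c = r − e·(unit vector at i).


S = (9, 8, 10), error at position 3, error magnitude e = 6, c = [12, 0, 8, 1, 10].

Step 1: column multipliers v_i = (∏_{j≠i}(α_i − α_j))^{−1} mod 13.
  i = 1 (α = 12): (12−9)(12−11)(12−6)(12−5) = 3·1·6·7 = 126 ≡ 9, so v_1 = 9^{−1} = 3 (mod 13).
  i = 2 (α = 9): (9−12)(9−11)(9−6)(9−5) = (−3)·(−2)·3·4 = 72 ≡ 7, so v_2 = 7^{−1} = 2 (mod 13).
  i = 3 (α = 11): (11−12)(11−9)(11−6)(11−5) = (−1)·2·5·6 = −60 ≡ 5, so v_3 = 5^{−1} = 8 (mod 13).
  i = 4 (α = 6): (6−12)(6−9)(6−11)(6−5) = (−6)·(−3)·(−5)·1 = −90 ≡ 1, so v_4 = 1^{−1} = 1 (mod 13).
  i = 5 (α = 5): (5−12)(5−9)(5−11)(5−6) = (−7)·(−4)·(−6)·(−1) = 168 ≡ 12, so v_5 = 12^{−1} = 12 (mod 13).
  v = [3, 2, 8, 1, 12].
Step 2: syndromes of r = [12, 0, 1, 1, 10] (all sums mod 13).
  S_0 = Σ v_i r_i = 3·12 + 2·0 + 8·1 + 1·1 + 12·10 = 165 ≡ 9.
  S_1 = Σ v_i α_i r_i = 3·12·12 + 2·9·0 + 8·11·1 + 1·6·1 + 12·5·10 = 1126 ≡ 8.
  α_i^2 mod 13 = [1, 3, 4, 10, 12].
  S_2 = Σ v_i α_i^2 r_i = 3·1·12 + 2·3·0 + 8·4·1 + 1·10·1 + 12·12·10 = 1518 ≡ 10.
  S = (9, 8, 10) ≠ 0, so r is not a codeword (an error is present).
Step 3: locate the error. For a single error e at position i, S_ℓ = v_i·e·α_i^ℓ, so α_err = S_1/S_0.
  S_0^{−1} = 9^{−1} = 3 (mod 13), so α_err = 8·3 = 24 ≡ 11 = α_3. Error position i = 3.
  Consistency check: S_2/S_1 = 10·5 = 50 ≡ 11 = α_err ✓ (single-error assumption holds).
Step 4: error magnitude e = S_0/v_3 = S_0·∏_{j≠3}(α_3 − α_j) = 9·5 = 45 ≡ 6 (mod 13).
Step 5: correct position 3: c_3 = r_3 − e = 1 − 6 ≡ 8 (mod 13). Hence c = [12, 0, 8, 1, 10].
  Check: interpolating c through the α_i gives m(x) = 3 + 4·x (degree < 2) with m(α_i) = c_i for every i, so c is indeed a codeword.


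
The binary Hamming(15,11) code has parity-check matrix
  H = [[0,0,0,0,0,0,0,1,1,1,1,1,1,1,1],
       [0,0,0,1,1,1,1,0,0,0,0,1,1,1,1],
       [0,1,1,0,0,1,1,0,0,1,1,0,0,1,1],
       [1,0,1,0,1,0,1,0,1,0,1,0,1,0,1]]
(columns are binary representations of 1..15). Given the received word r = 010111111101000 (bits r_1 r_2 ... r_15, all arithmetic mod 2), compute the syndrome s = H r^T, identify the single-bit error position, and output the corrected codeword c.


s = (0, 1, 0, 1)^T, error position = 5, corrected codeword c = 010101111101000

Compute s = H r^T mod 2 one row at a time:
  s_1 = 1 + 1 + 1 + 0 + 1 + 0 + 0 + 0 = 4 ≡ 0 (mod 2).
  s_2 = 1 + 1 + 1 + 1 + 1 + 0 + 0 + 0 = 5 ≡ 1 (mod 2).
  s_3 = 1 + 0 + 1 + 1 + 1 + 0 + 0 + 0 = 4 ≡ 0 (mod 2).
  s_4 = 0 + 0 + 1 + 1 + 1 + 0 + 0 + 0 = 3 ≡ 1 (mod 2).
s = (0, 1, 0, 1)^T — this equals column 5 of H (binary 0101), so error is at position 5.
Correct: flip bit 5 of r = 010111111101000 to get c = 010101111101000.


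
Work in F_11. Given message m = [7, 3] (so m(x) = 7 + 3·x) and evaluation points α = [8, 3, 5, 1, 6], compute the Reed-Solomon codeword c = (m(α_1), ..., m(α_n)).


c = [9, 5, 0, 10, 3]

Message polynomial: m(x) = 7 + 3·x (mod 11).
For each evaluation point α_i, compute m(α_i) mod 11:
  α_1 = 8: Horner steps 3 → 9, so m(8) = 9.
  α_2 = 3: Horner steps 3 → 5, so m(3) = 5.
  α_3 = 5: Horner steps 3 → 0, so m(5) = 0.
  α_4 = 1: Horner steps 3 → 10, so m(1) = 10.
  α_5 = 6: Horner steps 3 → 3, so m(6) = 3.
Codeword c = [9, 5, 0, 10, 3] ∈ F_11^5.


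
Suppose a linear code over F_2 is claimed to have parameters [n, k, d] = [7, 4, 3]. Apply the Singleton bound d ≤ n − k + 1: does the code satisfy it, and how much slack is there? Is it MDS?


Singleton RHS = n − k + 1 = 4, slack = 1, bound satisfied, not MDS.

Singleton bound: d ≤ n − k + 1.
Here n = 7, k = 4, so n − k + 1 = 4.
Given d = 3, check d ≤ 4: YES.
Slack = (n − k + 1) − d = 1.
The code is NOT MDS (slack = 1 > 0).
Description: the claimed parameters are [7, 4, 3]_2; such a code would be non-MDS.


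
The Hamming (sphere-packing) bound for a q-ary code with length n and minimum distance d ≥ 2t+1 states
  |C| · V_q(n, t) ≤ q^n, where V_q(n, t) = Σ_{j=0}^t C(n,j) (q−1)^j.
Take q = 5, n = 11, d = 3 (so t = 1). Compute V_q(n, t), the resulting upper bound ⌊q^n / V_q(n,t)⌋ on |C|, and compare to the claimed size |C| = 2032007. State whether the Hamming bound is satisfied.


V_q(n, t) = 45, q^n = 48828125, Hamming bound = 1085069, |C| = 2032007 > bound (violated).

Step 1: Compute V_q(n, t) = Σ_{j=0}^1 C(n, j) (q−1)^j.
  j = 0: C(11,0)·(4)^0 = 1·1 = 1.
  j = 1: C(11,1)·(4)^1 = 11·4 = 44.
  V_q(n, t) = 1 + 44 = 45.
Step 2: q^n = 5^11 = 48828125.
Step 3: Hamming bound ⌊q^n / V_q(n,t)⌋ = ⌊48828125/45⌋ = 1085069.
Step 4: Compare |C| = 2032007 to 1085069: violated.
The claimed |C| lies above the Hamming bound, so no 5-ary code of length 11 with d ≥ 3 can have 2032007 codewords.


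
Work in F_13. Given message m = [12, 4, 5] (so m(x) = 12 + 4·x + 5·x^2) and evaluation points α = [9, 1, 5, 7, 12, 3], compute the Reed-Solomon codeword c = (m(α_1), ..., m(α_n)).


c = [11, 8, 1, 12, 0, 4]

Message polynomial: m(x) = 12 + 4·x + 5·x^2 (mod 13).
For each evaluation point α_i, compute m(α_i) mod 13:
  α_1 = 9: Horner steps 5 → 10 → 11, so m(9) = 11.
  α_2 = 1: Horner steps 5 → 9 → 8, so m(1) = 8.
  α_3 = 5: Horner steps 5 → 3 → 1, so m(5) = 1.
  α_4 = 7: Horner steps 5 → 0 → 12, so m(7) = 12.
  α_5 = 12: Horner steps 5 → 12 → 0, so m(12) = 0.
  α_6 = 3: Horner steps 5 → 6 → 4, so m(3) = 4.
Codeword c = [11, 8, 1, 12, 0, 4] ∈ F_13^6.


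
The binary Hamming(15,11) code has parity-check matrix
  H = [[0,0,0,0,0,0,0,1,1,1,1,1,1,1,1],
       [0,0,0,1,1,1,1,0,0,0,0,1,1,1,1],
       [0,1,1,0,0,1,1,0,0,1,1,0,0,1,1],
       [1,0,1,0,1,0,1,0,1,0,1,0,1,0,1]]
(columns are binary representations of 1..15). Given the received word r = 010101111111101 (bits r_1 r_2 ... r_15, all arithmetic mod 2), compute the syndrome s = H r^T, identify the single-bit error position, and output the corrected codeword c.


s = (1, 0, 0, 1)^T, error position = 9, corrected codeword c = 010101110111101

Compute s = H r^T mod 2 one row at a time:
  s_1 = 1 + 1 + 1 + 1 + 1 + 1 + 0 + 1 = 7 ≡ 1 (mod 2).
  s_2 = 1 + 0 + 1 + 1 + 1 + 1 + 0 + 1 = 6 ≡ 0 (mod 2).
  s_3 = 1 + 0 + 1 + 1 + 1 + 1 + 0 + 1 = 6 ≡ 0 (mod 2).
  s_4 = 0 + 0 + 0 + 1 + 1 + 1 + 1 + 1 = 5 ≡ 1 (mod 2).
s = (1, 0, 0, 1)^T — this equals column 9 of H (binary 1001), so error is at position 9.
Correct: flip bit 9 of r = 010101111111101 to get c = 010101110111101.


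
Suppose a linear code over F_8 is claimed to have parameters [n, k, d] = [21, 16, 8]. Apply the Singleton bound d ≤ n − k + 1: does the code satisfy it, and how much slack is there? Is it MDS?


Singleton RHS = n − k + 1 = 6, slack = -2, bound violated (no such code; not MDS).

Singleton bound: d ≤ n − k + 1.
Here n = 21, k = 16, so n − k + 1 = 6.
Given d = 8, check d ≤ 6: NO.
Slack = (n − k + 1) − d = -2.
The slack is negative: d = 8 exceeds n − k + 1 = 6 by 2, so the Singleton bound is violated and no linear [21, 16, 8]_8 code can exist. In particular it is not MDS (MDS requires d = n − k + 1 exactly).
Description: the claimed parameters are [21, 16, 8]_8; such a code would be impossible (violates the Singleton bound).


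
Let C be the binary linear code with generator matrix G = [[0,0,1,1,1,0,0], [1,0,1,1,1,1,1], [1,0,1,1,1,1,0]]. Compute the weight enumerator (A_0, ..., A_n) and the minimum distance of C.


Weight distribution: A_0 = 1, A_1 = 1, A_2 = 1, A_3 = 2, A_4 = 1, A_5 = 1, A_6 = 1. Minimum distance d = 1.

Enumerate all 2^3 = 8 messages m ∈ F_2^3.
For each, compute codeword c = mG in F_2^7, then tally its weight.
  m = 000 → c = 0000000, weight = 0.
  m = 100 → c = 0011100, weight = 3.
  m = 010 → c = 1011111, weight = 6.
  m = 110 → c = 1000011, weight = 3.
  m = 001 → c = 1011110, weight = 5.
  m = 101 → c = 1000010, weight = 2.
  m = 011 → c = 0000001, weight = 1.
  m = 111 → c = 0011101, weight = 4.
Tally weights:
  weight 0: 1 codewords.
  weight 1: 1 codewords.
  weight 2: 1 codewords.
  weight 3: 2 codewords.
  weight 4: 1 codewords.
  weight 5: 1 codewords.
  weight 6: 1 codewords.
Minimum distance d = smallest w > 0 with A_w > 0 = 1.
Sanity: Σ A_w = 8 = 2^3 = 8 ✓.


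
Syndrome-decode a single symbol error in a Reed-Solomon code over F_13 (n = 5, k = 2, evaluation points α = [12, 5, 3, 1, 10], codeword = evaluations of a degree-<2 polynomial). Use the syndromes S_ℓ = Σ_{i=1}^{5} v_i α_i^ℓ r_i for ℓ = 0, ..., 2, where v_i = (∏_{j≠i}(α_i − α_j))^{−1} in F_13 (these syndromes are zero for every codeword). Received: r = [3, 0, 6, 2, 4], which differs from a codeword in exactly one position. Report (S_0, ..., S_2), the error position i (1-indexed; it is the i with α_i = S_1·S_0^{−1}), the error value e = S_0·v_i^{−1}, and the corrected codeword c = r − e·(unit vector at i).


S = (12, 10, 4), error at position 3, error magnitude e = 5, c = [3, 0, 1, 2, 4].

Step 1: column multipliers v_i = (∏_{j≠i}(α_i − α_j))^{−1} mod 13.
  i = 1 (α = 12): (12−5)(12−3)(12−1)(12−10) = 7·9·11·2 = 1386 ≡ 8, so v_1 = 8^{−1} = 5 (mod 13).
  i = 2 (α = 5): (5−12)(5−3)(5−1)(5−10) = (−7)·2·4·(−5) = 280 ≡ 7, so v_2 = 7^{−1} = 2 (mod 13).
  i = 3 (α = 3): (3−12)(3−5)(3−1)(3−10) = (−9)·(−2)·2·(−7) = −252 ≡ 8, so v_3 = 8^{−1} = 5 (mod 13).
  i = 4 (α = 1): (1−12)(1−5)(1−3)(1−10) = (−11)·(−4)·(−2)·(−9) = 792 ≡ 12, so v_4 = 12^{−1} = 12 (mod 13).
  i = 5 (α = 10): (10−12)(10−5)(10−3)(10−1) = (−2)·5·7·9 = −630 ≡ 7, so v_5 = 7^{−1} = 2 (mod 13).
  v = [5, 2, 5, 12, 2].
Step 2: syndromes of r = [3, 0, 6, 2, 4] (all sums mod 13).
  S_0 = Σ v_i r_i = 5·3 + 2·0 + 5·6 + 12·2 + 2·4 = 77 ≡ 12.
  S_1 = Σ v_i α_i r_i = 5·12·3 + 2·5·0 + 5·3·6 + 12·1·2 + 2·10·4 = 374 ≡ 10.
  α_i^2 mod 13 = [1, 12, 9, 1, 9].
  S_2 = Σ v_i α_i^2 r_i = 5·1·3 + 2·12·0 + 5·9·6 + 12·1·2 + 2·9·4 = 381 ≡ 4.
  S = (12, 10, 4) ≠ 0, so r is not a codeword (an error is present).
Step 3: locate the error. For a single error e at position i, S_ℓ = v_i·e·α_i^ℓ, so α_err = S_1/S_0.
  S_0^{−1} = 12^{−1} = 12 (mod 13), so α_err = 10·12 = 120 ≡ 3 = α_3. Error position i = 3.
  Consistency check: S_2/S_1 = 4·4 = 16 ≡ 3 = α_err ✓ (single-error assumption holds).
Step 4: error magnitude e = S_0/v_3 = S_0·∏_{j≠3}(α_3 − α_j) = 12·8 = 96 ≡ 5 (mod 13).
Step 5: correct position 3: c_3 = r_3 − e = 6 − 5 ≡ 1 (mod 13). Hence c = [3, 0, 1, 2, 4].
  Check: interpolating c through the α_i gives m(x) = 9 + 6·x (degree < 2) with m(α_i) = c_i for every i, so c is indeed a codeword.


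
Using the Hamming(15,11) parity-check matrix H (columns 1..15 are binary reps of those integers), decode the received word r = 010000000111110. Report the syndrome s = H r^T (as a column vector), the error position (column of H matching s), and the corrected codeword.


s = (1, 1, 0, 0)^T, error position = 12, corrected codeword c = 010000000110110

Compute s = H r^T mod 2 one row at a time:
  s_1 = 0 + 0 + 1 + 1 + 1 + 1 + 1 + 0 = 5 ≡ 1 (mod 2).
  s_2 = 0 + 0 + 0 + 0 + 1 + 1 + 1 + 0 = 3 ≡ 1 (mod 2).
  s_3 = 1 + 0 + 0 + 0 + 1 + 1 + 1 + 0 = 4 ≡ 0 (mod 2).
  s_4 = 0 + 0 + 0 + 0 + 0 + 1 + 1 + 0 = 2 ≡ 0 (mod 2).
s = (1, 1, 0, 0)^T — this equals column 12 of H (binary 1100), so error is at position 12.
Correct: flip bit 12 of r = 010000000111110 to get c = 010000000110110.


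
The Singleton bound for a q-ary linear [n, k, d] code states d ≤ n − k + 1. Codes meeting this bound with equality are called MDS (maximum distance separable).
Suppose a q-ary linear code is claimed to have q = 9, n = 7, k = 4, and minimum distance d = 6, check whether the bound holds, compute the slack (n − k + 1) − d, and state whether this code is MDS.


Singleton RHS = n − k + 1 = 4, slack = -2, bound violated (no such code; not MDS).

Singleton bound: d ≤ n − k + 1.
Here n = 7, k = 4, so n − k + 1 = 4.
Given d = 6, check d ≤ 4: NO.
Slack = (n − k + 1) − d = -2.
The slack is negative: d = 6 exceeds n − k + 1 = 4 by 2, so the Singleton bound is violated and no linear [7, 4, 6]_9 code can exist. In particular it is not MDS (MDS requires d = n − k + 1 exactly).
Description: the claimed parameters are [7, 4, 6]_9; such a code would be impossible (violates the Singleton bound).


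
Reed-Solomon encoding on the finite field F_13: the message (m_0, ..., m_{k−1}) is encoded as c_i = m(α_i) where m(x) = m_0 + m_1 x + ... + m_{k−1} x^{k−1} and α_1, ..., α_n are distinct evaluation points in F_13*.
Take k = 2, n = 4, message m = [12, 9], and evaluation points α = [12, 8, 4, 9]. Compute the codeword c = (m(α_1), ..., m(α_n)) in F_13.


c = [3, 6, 9, 2]

Message polynomial: m(x) = 12 + 9·x (mod 13).
For each evaluation point α_i, compute m(α_i) mod 13:
  α_1 = 12: Horner steps 9 → 3, so m(12) = 3.
  α_2 = 8: Horner steps 9 → 6, so m(8) = 6.
  α_3 = 4: Horner steps 9 → 9, so m(4) = 9.
  α_4 = 9: Horner steps 9 → 2, so m(9) = 2.
Codeword c = [3, 6, 9, 2] ∈ F_13^4.


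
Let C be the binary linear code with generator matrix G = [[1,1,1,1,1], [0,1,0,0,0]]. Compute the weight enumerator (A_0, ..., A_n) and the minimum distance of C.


Weight distribution: A_0 = 1, A_1 = 1, A_4 = 1, A_5 = 1. Minimum distance d = 1.

Enumerate all 2^2 = 4 messages m ∈ F_2^2.
For each, compute codeword c = mG in F_2^5, then tally its weight.
  m = 00 → c = 00000, weight = 0.
  m = 10 → c = 11111, weight = 5.
  m = 01 → c = 01000, weight = 1.
  m = 11 → c = 10111, weight = 4.
Tally weights:
  weight 0: 1 codewords.
  weight 1: 1 codewords.
  weight 4: 1 codewords.
  weight 5: 1 codewords.
Minimum distance d = smallest w > 0 with A_w > 0 = 1.
Sanity: Σ A_w = 4 = 2^2 = 4 ✓.


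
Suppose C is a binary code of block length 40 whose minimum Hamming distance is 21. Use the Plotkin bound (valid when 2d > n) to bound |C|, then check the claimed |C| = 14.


Plotkin bound M ≤ 20; given |C| = 14 ≤ bound (satisfied).

Check applicability: 2d = 42, n = 40.
2d − n = 2 > 0, so Plotkin applies.
Compute d/(2d−n) = 21/2 ≈ 10.5000.
⌊d/(2d−n)⌋ = 10.
Plotkin bound: M ≤ 2·10 = 20.
Given |C| = 14, check: satisfied.
This |C| is below the Plotkin bound.


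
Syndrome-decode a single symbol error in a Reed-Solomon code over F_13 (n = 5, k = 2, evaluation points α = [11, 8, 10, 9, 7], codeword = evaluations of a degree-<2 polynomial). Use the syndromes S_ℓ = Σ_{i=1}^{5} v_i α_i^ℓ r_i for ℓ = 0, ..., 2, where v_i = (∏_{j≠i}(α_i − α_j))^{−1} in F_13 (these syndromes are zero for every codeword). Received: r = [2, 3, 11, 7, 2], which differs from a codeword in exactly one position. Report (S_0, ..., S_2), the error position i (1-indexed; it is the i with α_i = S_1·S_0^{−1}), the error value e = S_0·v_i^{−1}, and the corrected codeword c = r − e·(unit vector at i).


S = (5, 9, 11), error at position 5, error magnitude e = 3, c = [2, 3, 11, 7, 12].

Step 1: column multipliers v_i = (∏_{j≠i}(α_i − α_j))^{−1} mod 13.
  i = 1 (α = 11): (11−8)(11−10)(11−9)(11−7) = 3·1·2·4 = 24 ≡ 11, so v_1 = 11^{−1} = 6 (mod 13).
  i = 2 (α = 8): (8−11)(8−10)(8−9)(8−7) = (−3)·(−2)·(−1)·1 = −6 ≡ 7, so v_2 = 7^{−1} = 2 (mod 13).
  i = 3 (α = 10): (10−11)(10−8)(10−9)(10−7) = (−1)·2·1·3 = −6 ≡ 7, so v_3 = 7^{−1} = 2 (mod 13).
  i = 4 (α = 9): (9−11)(9−8)(9−10)(9−7) = (−2)·1·(−1)·2 = 4 ≡ 4, so v_4 = 4^{−1} = 10 (mod 13).
  i = 5 (α = 7): (7−11)(7−8)(7−10)(7−9) = (−4)·(−1)·(−3)·(−2) = 24 ≡ 11, so v_5 = 11^{−1} = 6 (mod 13).
  v = [6, 2, 2, 10, 6].
Step 2: syndromes of r = [2, 3, 11, 7, 2] (all sums mod 13).
  S_0 = Σ v_i r_i = 6·2 + 2·3 + 2·11 + 10·7 + 6·2 = 122 ≡ 5.
  S_1 = Σ v_i α_i r_i = 6·11·2 + 2·8·3 + 2·10·11 + 10·9·7 + 6·7·2 = 1114 ≡ 9.
  α_i^2 mod 13 = [4, 12, 9, 3, 10].
  S_2 = Σ v_i α_i^2 r_i = 6·4·2 + 2·12·3 + 2·9·11 + 10·3·7 + 6·10·2 = 648 ≡ 11.
  S = (5, 9, 11) ≠ 0, so r is not a codeword (an error is present).
Step 3: locate the error. For a single error e at position i, S_ℓ = v_i·e·α_i^ℓ, so α_err = S_1/S_0.
  S_0^{−1} = 5^{−1} = 8 (mod 13), so α_err = 9·8 = 72 ≡ 7 = α_5. Error position i = 5.
  Consistency check: S_2/S_1 = 11·3 = 33 ≡ 7 = α_err ✓ (single-error assumption holds).
Step 4: error magnitude e = S_0/v_5 = S_0·∏_{j≠5}(α_5 − α_j) = 5·11 = 55 ≡ 3 (mod 13).
Step 5: correct position 5: c_5 = r_5 − e = 2 − 3 ≡ 12 (mod 13). Hence c = [2, 3, 11, 7, 12].
  Check: interpolating c through the α_i gives m(x) = 10 + 4·x (degree < 2) with m(α_i) = c_i for every i, so c is indeed a codeword.


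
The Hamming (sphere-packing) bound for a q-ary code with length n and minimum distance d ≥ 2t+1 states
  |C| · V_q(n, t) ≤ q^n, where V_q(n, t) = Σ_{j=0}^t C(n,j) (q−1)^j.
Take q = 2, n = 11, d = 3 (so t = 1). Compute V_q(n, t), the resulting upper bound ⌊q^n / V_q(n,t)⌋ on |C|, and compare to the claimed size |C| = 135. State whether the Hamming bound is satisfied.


V_q(n, t) = 12, q^n = 2048, Hamming bound = 170, |C| = 135 ≤ bound (satisfied).

Step 1: Compute V_q(n, t) = Σ_{j=0}^1 C(n, j) (q−1)^j.
  j = 0: C(11,0)·(1)^0 = 1·1 = 1.
  j = 1: C(11,1)·(1)^1 = 11·1 = 11.
  V_q(n, t) = 1 + 11 = 12.
Step 2: q^n = 2^11 = 2048.
Step 3: Hamming bound ⌊q^n / V_q(n,t)⌋ = ⌊2048/12⌋ = 170.
Step 4: Compare |C| = 135 to 170: satisfied.
The claimed |C| lies below the Hamming bound.


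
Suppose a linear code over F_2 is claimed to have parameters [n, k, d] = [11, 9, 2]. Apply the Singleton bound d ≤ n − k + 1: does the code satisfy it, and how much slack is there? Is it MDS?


Singleton RHS = n − k + 1 = 3, slack = 1, bound satisfied, not MDS.

Singleton bound: d ≤ n − k + 1.
Here n = 11, k = 9, so n − k + 1 = 3.
Given d = 2, check d ≤ 3: YES.
Slack = (n − k + 1) − d = 1.
The code is NOT MDS (slack = 1 > 0).
Description: the claimed parameters are [11, 9, 2]_2; such a code would be non-MDS.


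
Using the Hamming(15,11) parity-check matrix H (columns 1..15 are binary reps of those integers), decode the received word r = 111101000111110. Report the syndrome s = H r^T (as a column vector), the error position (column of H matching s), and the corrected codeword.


s = (1, 1, 0, 0)^T, error position = 12, corrected codeword c = 111101000110110

Compute s = H r^T mod 2 one row at a time:
  s_1 = 0 + 0 + 1 + 1 + 1 + 1 + 1 + 0 = 5 ≡ 1 (mod 2).
  s_2 = 1 + 0 + 1 + 0 + 1 + 1 + 1 + 0 = 5 ≡ 1 (mod 2).
  s_3 = 1 + 1 + 1 + 0 + 1 + 1 + 1 + 0 = 6 ≡ 0 (mod 2).
  s_4 = 1 + 1 + 0 + 0 + 0 + 1 + 1 + 0 = 4 ≡ 0 (mod 2).
s = (1, 1, 0, 0)^T — this equals column 12 of H (binary 1100), so error is at position 12.
Correct: flip bit 12 of r = 111101000111110 to get c = 111101000110110.


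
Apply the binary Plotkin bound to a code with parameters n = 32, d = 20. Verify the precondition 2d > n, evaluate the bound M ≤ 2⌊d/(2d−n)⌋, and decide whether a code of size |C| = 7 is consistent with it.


Plotkin bound M ≤ 4; given |C| = 7 > bound (violated).

Check applicability: 2d = 40, n = 32.
2d − n = 8 > 0, so Plotkin applies.
Compute d/(2d−n) = 20/8 ≈ 2.5000.
⌊d/(2d−n)⌋ = 2.
Plotkin bound: M ≤ 2·2 = 4.
Given |C| = 7, check: VIOLATED.
This |C| is above the Plotkin bound, so no binary code with n = 32, d = 20 and 7 codewords exists.


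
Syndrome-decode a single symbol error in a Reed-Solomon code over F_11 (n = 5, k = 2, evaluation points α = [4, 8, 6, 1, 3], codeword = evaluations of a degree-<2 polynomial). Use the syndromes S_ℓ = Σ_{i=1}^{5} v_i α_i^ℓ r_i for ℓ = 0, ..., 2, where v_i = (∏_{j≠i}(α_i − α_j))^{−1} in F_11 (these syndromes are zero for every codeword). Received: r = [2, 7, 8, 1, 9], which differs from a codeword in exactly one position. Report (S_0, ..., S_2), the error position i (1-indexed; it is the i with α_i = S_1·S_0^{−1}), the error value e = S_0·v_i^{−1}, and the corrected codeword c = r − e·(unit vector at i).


S = (7, 9, 10), error at position 3, error magnitude e = 9, c = [2, 7, 10, 1, 9].

Step 1: column multipliers v_i = (∏_{j≠i}(α_i − α_j))^{−1} mod 11.
  i = 1 (α = 4): (4−8)(4−6)(4−1)(4−3) = (−4)·(−2)·3·1 = 24 ≡ 2, so v_1 = 2^{−1} = 6 (mod 11).
  i = 2 (α = 8): (8−4)(8−6)(8−1)(8−3) = 4·2·7·5 = 280 ≡ 5, so v_2 = 5^{−1} = 9 (mod 11).
  i = 3 (α = 6): (6−4)(6−8)(6−1)(6−3) = 2·(−2)·5·3 = −60 ≡ 6, so v_3 = 6^{−1} = 2 (mod 11).
  i = 4 (α = 1): (1−4)(1−8)(1−6)(1−3) = (−3)·(−7)·(−5)·(−2) = 210 ≡ 1, so v_4 = 1^{−1} = 1 (mod 11).
  i = 5 (α = 3): (3−4)(3−8)(3−6)(3−1) = (−1)·(−5)·(−3)·2 = −30 ≡ 3, so v_5 = 3^{−1} = 4 (mod 11).
  v = [6, 9, 2, 1, 4].
Step 2: syndromes of r = [2, 7, 8, 1, 9] (all sums mod 11).
  S_0 = Σ v_i r_i = 6·2 + 9·7 + 2·8 + 1·1 + 4·9 = 128 ≡ 7.
  S_1 = Σ v_i α_i r_i = 6·4·2 + 9·8·7 + 2·6·8 + 1·1·1 + 4·3·9 = 757 ≡ 9.
  α_i^2 mod 11 = [5, 9, 3, 1, 9].
  S_2 = Σ v_i α_i^2 r_i = 6·5·2 + 9·9·7 + 2·3·8 + 1·1·1 + 4·9·9 = 1000 ≡ 10.
  S = (7, 9, 10) ≠ 0, so r is not a codeword (an error is present).
Step 3: locate the error. For a single error e at position i, S_ℓ = v_i·e·α_i^ℓ, so α_err = S_1/S_0.
  S_0^{−1} = 7^{−1} = 8 (mod 11), so α_err = 9·8 = 72 ≡ 6 = α_3. Error position i = 3.
  Consistency check: S_2/S_1 = 10·5 = 50 ≡ 6 = α_err ✓ (single-error assumption holds).
Step 4: error magnitude e = S_0/v_3 = S_0·∏_{j≠3}(α_3 − α_j) = 7·6 = 42 ≡ 9 (mod 11).
Step 5: correct position 3: c_3 = r_3 − e = 8 − 9 ≡ 10 (mod 11). Hence c = [2, 7, 10, 1, 9].
  Check: interpolating c through the α_i gives m(x) = 8 + 4·x (degree < 2) with m(α_i) = c_i for every i, so c is indeed a codeword.


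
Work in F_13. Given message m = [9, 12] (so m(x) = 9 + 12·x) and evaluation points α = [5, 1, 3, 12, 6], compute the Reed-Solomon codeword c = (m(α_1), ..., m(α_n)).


c = [4, 8, 6, 10, 3]

Message polynomial: m(x) = 9 + 12·x (mod 13).
For each evaluation point α_i, compute m(α_i) mod 13:
  α_1 = 5: Horner steps 12 → 4, so m(5) = 4.
  α_2 = 1: Horner steps 12 → 8, so m(1) = 8.
  α_3 = 3: Horner steps 12 → 6, so m(3) = 6.
  α_4 = 12: Horner steps 12 → 10, so m(12) = 10.
  α_5 = 6: Horner steps 12 → 3, so m(6) = 3.
Codeword c = [4, 8, 6, 10, 3] ∈ F_13^5.


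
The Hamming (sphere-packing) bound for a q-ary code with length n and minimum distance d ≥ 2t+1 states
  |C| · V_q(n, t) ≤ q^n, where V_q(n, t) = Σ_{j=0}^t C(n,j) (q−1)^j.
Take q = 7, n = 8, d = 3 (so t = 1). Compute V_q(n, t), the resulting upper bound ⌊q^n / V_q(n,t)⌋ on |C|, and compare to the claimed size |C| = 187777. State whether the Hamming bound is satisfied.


V_q(n, t) = 49, q^n = 5764801, Hamming bound = 117649, |C| = 187777 > bound (violated).

Step 1: Compute V_q(n, t) = Σ_{j=0}^1 C(n, j) (q−1)^j.
  j = 0: C(8,0)·(6)^0 = 1·1 = 1.
  j = 1: C(8,1)·(6)^1 = 8·6 = 48.
  V_q(n, t) = 1 + 48 = 49.
Step 2: q^n = 7^8 = 5764801.
Step 3: Hamming bound ⌊q^n / V_q(n,t)⌋ = ⌊5764801/49⌋ = 117649.
Step 4: Compare |C| = 187777 to 117649: violated.
The claimed |C| lies above the Hamming bound, so no 7-ary code of length 8 with d ≥ 3 can have 187777 codewords.


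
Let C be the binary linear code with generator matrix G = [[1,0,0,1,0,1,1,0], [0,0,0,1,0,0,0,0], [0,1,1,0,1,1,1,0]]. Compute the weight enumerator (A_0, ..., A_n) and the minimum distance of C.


Weight distribution: A_0 = 1, A_1 = 1, A_3 = 1, A_4 = 2, A_5 = 2, A_6 = 1. Minimum distance d = 1.

Enumerate all 2^3 = 8 messages m ∈ F_2^3.
For each, compute codeword c = mG in F_2^8, then tally its weight.
  m = 000 → c = 00000000, weight = 0.
  m = 100 → c = 10010110, weight = 4.
  m = 010 → c = 00010000, weight = 1.
  m = 110 → c = 10000110, weight = 3.
  m = 001 → c = 01101110, weight = 5.
  m = 101 → c = 11111000, weight = 5.
  m = 011 → c = 01111110, weight = 6.
  m = 111 → c = 11101000, weight = 4.
Tally weights:
  weight 0: 1 codewords.
  weight 1: 1 codewords.
  weight 3: 1 codewords.
  weight 4: 2 codewords.
  weight 5: 2 codewords.
  weight 6: 1 codewords.
Minimum distance d = smallest w > 0 with A_w > 0 = 1.
Sanity: Σ A_w = 8 = 2^3 = 8 ✓.


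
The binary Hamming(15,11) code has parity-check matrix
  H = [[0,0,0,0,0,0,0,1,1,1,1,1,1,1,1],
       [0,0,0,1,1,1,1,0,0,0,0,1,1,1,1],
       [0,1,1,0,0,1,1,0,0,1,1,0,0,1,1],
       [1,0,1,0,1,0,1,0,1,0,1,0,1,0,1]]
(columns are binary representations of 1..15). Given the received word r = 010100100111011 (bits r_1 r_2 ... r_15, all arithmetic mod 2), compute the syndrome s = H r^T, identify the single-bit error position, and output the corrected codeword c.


s = (1, 1, 0, 1)^T, error position = 13, corrected codeword c = 010100100111111

Compute s = H r^T mod 2 one row at a time:
  s_1 = 0 + 0 + 1 + 1 + 1 + 0 + 1 + 1 = 5 ≡ 1 (mod 2).
  s_2 = 1 + 0 + 0 + 1 + 1 + 0 + 1 + 1 = 5 ≡ 1 (mod 2).
  s_3 = 1 + 0 + 0 + 1 + 1 + 1 + 1 + 1 = 6 ≡ 0 (mod 2).
  s_4 = 0 + 0 + 0 + 1 + 0 + 1 + 0 + 1 = 3 ≡ 1 (mod 2).
s = (1, 1, 0, 1)^T — this equals column 13 of H (binary 1101), so error is at position 13.
Correct: flip bit 13 of r = 010100100111011 to get c = 010100100111111.


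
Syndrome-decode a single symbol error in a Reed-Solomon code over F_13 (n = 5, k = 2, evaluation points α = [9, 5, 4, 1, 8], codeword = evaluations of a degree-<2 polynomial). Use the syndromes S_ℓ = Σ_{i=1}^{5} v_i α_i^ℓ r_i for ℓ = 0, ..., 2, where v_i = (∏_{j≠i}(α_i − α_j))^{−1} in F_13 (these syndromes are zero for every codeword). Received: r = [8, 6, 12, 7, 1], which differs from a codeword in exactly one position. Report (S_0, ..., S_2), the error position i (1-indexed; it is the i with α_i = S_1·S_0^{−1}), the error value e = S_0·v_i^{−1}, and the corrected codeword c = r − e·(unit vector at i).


S = (9, 9, 9), error at position 4, error magnitude e = 3, c = [8, 6, 12, 4, 1].

Step 1: column multipliers v_i = (∏_{j≠i}(α_i − α_j))^{−1} mod 13.
  i = 1 (α = 9): (9−5)(9−4)(9−1)(9−8) = 4·5·8·1 = 160 ≡ 4, so v_1 = 4^{−1} = 10 (mod 13).
  i = 2 (α = 5): (5−9)(5−4)(5−1)(5−8) = (−4)·1·4·(−3) = 48 ≡ 9, so v_2 = 9^{−1} = 3 (mod 13).
  i = 3 (α = 4): (4−9)(4−5)(4−1)(4−8) = (−5)·(−1)·3·(−4) = −60 ≡ 5, so v_3 = 5^{−1} = 8 (mod 13).
  i = 4 (α = 1): (1−9)(1−5)(1−4)(1−8) = (−8)·(−4)·(−3)·(−7) = 672 ≡ 9, so v_4 = 9^{−1} = 3 (mod 13).
  i = 5 (α = 8): (8−9)(8−5)(8−4)(8−1) = (−1)·3·4·7 = −84 ≡ 7, so v_5 = 7^{−1} = 2 (mod 13).
  v = [10, 3, 8, 3, 2].
Step 2: syndromes of r = [8, 6, 12, 7, 1] (all sums mod 13).
  S_0 = Σ v_i r_i = 10·8 + 3·6 + 8·12 + 3·7 + 2·1 = 217 ≡ 9.
  S_1 = Σ v_i α_i r_i = 10·9·8 + 3·5·6 + 8·4·12 + 3·1·7 + 2·8·1 = 1231 ≡ 9.
  α_i^2 mod 13 = [3, 12, 3, 1, 12].
  S_2 = Σ v_i α_i^2 r_i = 10·3·8 + 3·12·6 + 8·3·12 + 3·1·7 + 2·12·1 = 789 ≡ 9.
  S = (9, 9, 9) ≠ 0, so r is not a codeword (an error is present).
Step 3: locate the error. For a single error e at position i, S_ℓ = v_i·e·α_i^ℓ, so α_err = S_1/S_0.
  S_0^{−1} = 9^{−1} = 3 (mod 13), so α_err = 9·3 = 27 ≡ 1 = α_4. Error position i = 4.
  Consistency check: S_2/S_1 = 9·3 = 27 ≡ 1 = α_err ✓ (single-error assumption holds).
Step 4: error magnitude e = S_0/v_4 = S_0·∏_{j≠4}(α_4 − α_j) = 9·9 = 81 ≡ 3 (mod 13).
Step 5: correct position 4: c_4 = r_4 − e = 7 − 3 ≡ 4 (mod 13). Hence c = [8, 6, 12, 4, 1].
  Check: interpolating c through the α_i gives m(x) = 10 + 7·x (degree < 2) with m(α_i) = c_i for every i, so c is indeed a codeword.


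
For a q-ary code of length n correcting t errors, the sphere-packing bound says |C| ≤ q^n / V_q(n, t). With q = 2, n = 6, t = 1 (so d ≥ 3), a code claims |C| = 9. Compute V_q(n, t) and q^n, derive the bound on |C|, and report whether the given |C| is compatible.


V_q(n, t) = 7, q^n = 64, Hamming bound = 9, |C| = 9 ≤ bound (satisfied).

Step 1: Compute V_q(n, t) = Σ_{j=0}^1 C(n, j) (q−1)^j.
  j = 0: C(6,0)·(1)^0 = 1·1 = 1.
  j = 1: C(6,1)·(1)^1 = 6·1 = 6.
  V_q(n, t) = 1 + 6 = 7.
Step 2: q^n = 2^6 = 64.
Step 3: Hamming bound ⌊q^n / V_q(n,t)⌋ = ⌊64/7⌋ = 9.
Step 4: Compare |C| = 9 to 9: satisfied.
The claimed |C| lies at the Hamming bound (tight).


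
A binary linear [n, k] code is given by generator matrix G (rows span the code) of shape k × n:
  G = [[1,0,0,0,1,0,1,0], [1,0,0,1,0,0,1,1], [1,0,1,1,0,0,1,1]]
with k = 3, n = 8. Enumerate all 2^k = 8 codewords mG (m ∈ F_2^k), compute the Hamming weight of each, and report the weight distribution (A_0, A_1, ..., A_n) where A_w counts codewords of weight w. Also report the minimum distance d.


Weight distribution: A_0 = 1, A_1 = 1, A_3 = 2, A_4 = 3, A_5 = 1. Minimum distance d = 1.

Enumerate all 2^3 = 8 messages m ∈ F_2^3.
For each, compute codeword c = mG in F_2^8, then tally its weight.
  m = 000 → c = 00000000, weight = 0.
  m = 100 → c = 10001010, weight = 3.
  m = 010 → c = 10010011, weight = 4.
  m = 110 → c = 00011001, weight = 3.
  m = 001 → c = 10110011, weight = 5.
  m = 101 → c = 00111001, weight = 4.
  m = 011 → c = 00100000, weight = 1.
  m = 111 → c = 10101010, weight = 4.
Tally weights:
  weight 0: 1 codewords.
  weight 1: 1 codewords.
  weight 3: 2 codewords.
  weight 4: 3 codewords.
  weight 5: 1 codewords.
Minimum distance d = smallest w > 0 with A_w > 0 = 1.
Sanity: Σ A_w = 8 = 2^3 = 8 ✓.


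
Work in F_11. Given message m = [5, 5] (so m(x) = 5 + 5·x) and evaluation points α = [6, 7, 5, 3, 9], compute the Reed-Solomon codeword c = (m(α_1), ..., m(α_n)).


c = [2, 7, 8, 9, 6]

Message polynomial: m(x) = 5 + 5·x (mod 11).
For each evaluation point α_i, compute m(α_i) mod 11:
  α_1 = 6: Horner steps 5 → 2, so m(6) = 2.
  α_2 = 7: Horner steps 5 → 7, so m(7) = 7.
  α_3 = 5: Horner steps 5 → 8, so m(5) = 8.
  α_4 = 3: Horner steps 5 → 9, so m(3) = 9.
  α_5 = 9: Horner steps 5 → 6, so m(9) = 6.
Codeword c = [2, 7, 8, 9, 6] ∈ F_11^5.


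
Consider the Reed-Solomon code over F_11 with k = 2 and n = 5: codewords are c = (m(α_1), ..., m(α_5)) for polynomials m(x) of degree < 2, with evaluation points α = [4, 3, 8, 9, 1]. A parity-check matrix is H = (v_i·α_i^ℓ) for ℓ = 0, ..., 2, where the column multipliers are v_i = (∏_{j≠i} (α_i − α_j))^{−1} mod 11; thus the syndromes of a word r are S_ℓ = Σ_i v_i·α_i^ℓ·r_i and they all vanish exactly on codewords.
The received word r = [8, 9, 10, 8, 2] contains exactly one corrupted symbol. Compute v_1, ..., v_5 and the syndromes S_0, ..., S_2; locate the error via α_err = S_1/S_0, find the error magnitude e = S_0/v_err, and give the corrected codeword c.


S = (9, 3, 1), error at position 1, error magnitude e = 1, c = [7, 9, 10, 8, 2].

Step 1: column multipliers v_i = (∏_{j≠i}(α_i − α_j))^{−1} mod 11.
  i = 1 (α = 4): (4−3)(4−8)(4−9)(4−1) = 1·(−4)·(−5)·3 = 60 ≡ 5, so v_1 = 5^{−1} = 9 (mod 11).
  i = 2 (α = 3): (3−4)(3−8)(3−9)(3−1) = (−1)·(−5)·(−6)·2 = −60 ≡ 6, so v_2 = 6^{−1} = 2 (mod 11).
  i = 3 (α = 8): (8−4)(8−3)(8−9)(8−1) = 4·5·(−1)·7 = −140 ≡ 3, so v_3 = 3^{−1} = 4 (mod 11).
  i = 4 (α = 9): (9−4)(9−3)(9−8)(9−1) = 5·6·1·8 = 240 ≡ 9, so v_4 = 9^{−1} = 5 (mod 11).
  i = 5 (α = 1): (1−4)(1−3)(1−8)(1−9) = (−3)·(−2)·(−7)·(−8) = 336 ≡ 6, so v_5 = 6^{−1} = 2 (mod 11).
  v = [9, 2, 4, 5, 2].
Step 2: syndromes of r = [8, 9, 10, 8, 2] (all sums mod 11).
  S_0 = Σ v_i r_i = 9·8 + 2·9 + 4·10 + 5·8 + 2·2 = 174 ≡ 9.
  S_1 = Σ v_i α_i r_i = 9·4·8 + 2·3·9 + 4·8·10 + 5·9·8 + 2·1·2 = 1026 ≡ 3.
  α_i^2 mod 11 = [5, 9, 9, 4, 1].
  S_2 = Σ v_i α_i^2 r_i = 9·5·8 + 2·9·9 + 4·9·10 + 5·4·8 + 2·1·2 = 1046 ≡ 1.
  S = (9, 3, 1) ≠ 0, so r is not a codeword (an error is present).
Step 3: locate the error. For a single error e at position i, S_ℓ = v_i·e·α_i^ℓ, so α_err = S_1/S_0.
  S_0^{−1} = 9^{−1} = 5 (mod 11), so α_err = 3·5 = 15 ≡ 4 = α_1. Error position i = 1.
  Consistency check: S_2/S_1 = 1·4 = 4 ≡ 4 = α_err ✓ (single-error assumption holds).
Step 4: error magnitude e = S_0/v_1 = S_0·∏_{j≠1}(α_1 − α_j) = 9·5 = 45 ≡ 1 (mod 11).
Step 5: correct position 1: c_1 = r_1 − e = 8 − 1 ≡ 7 (mod 11). Hence c = [7, 9, 10, 8, 2].
  Check: interpolating c through the α_i gives m(x) = 4 + 9·x (degree < 2) with m(α_i) = c_i for every i, so c is indeed a codeword.


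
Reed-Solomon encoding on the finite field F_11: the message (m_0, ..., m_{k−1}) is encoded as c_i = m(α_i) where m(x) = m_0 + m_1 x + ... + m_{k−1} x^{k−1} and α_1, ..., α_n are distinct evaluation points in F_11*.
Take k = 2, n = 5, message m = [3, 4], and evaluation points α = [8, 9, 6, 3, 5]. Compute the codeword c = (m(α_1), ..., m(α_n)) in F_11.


c = [2, 6, 5, 4, 1]

Message polynomial: m(x) = 3 + 4·x (mod 11).
For each evaluation point α_i, compute m(α_i) mod 11:
  α_1 = 8: Horner steps 4 → 2, so m(8) = 2.
  α_2 = 9: Horner steps 4 → 6, so m(9) = 6.
  α_3 = 6: Horner steps 4 → 5, so m(6) = 5.
  α_4 = 3: Horner steps 4 → 4, so m(3) = 4.
  α_5 = 5: Horner steps 4 → 1, so m(5) = 1.
Codeword c = [2, 6, 5, 4, 1] ∈ F_11^5.


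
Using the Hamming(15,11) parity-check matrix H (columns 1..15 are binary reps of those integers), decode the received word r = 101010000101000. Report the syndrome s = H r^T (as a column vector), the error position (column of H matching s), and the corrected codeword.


s = (0, 0, 0, 1)^T, error position = 1, corrected codeword c = 001010000101000

Compute s = H r^T mod 2 one row at a time:
  s_1 = 0 + 0 + 1 + 0 + 1 + 0 + 0 + 0 = 2 ≡ 0 (mod 2).
  s_2 = 0 + 1 + 0 + 0 + 1 + 0 + 0 + 0 = 2 ≡ 0 (mod 2).
  s_3 = 0 + 1 + 0 + 0 + 1 + 0 + 0 + 0 = 2 ≡ 0 (mod 2).
  s_4 = 1 + 1 + 1 + 0 + 0 + 0 + 0 + 0 = 3 ≡ 1 (mod 2).
s = (0, 0, 0, 1)^T — this equals column 1 of H (binary 0001), so error is at position 1.
Correct: flip bit 1 of r = 101010000101000 to get c = 001010000101000.


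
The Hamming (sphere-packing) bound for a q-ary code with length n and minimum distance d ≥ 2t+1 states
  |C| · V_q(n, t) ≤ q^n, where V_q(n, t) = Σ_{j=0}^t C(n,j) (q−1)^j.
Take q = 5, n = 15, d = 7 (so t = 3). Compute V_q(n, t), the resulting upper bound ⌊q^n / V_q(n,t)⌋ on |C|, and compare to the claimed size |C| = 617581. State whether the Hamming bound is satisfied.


V_q(n, t) = 30861, q^n = 30517578125, Hamming bound = 988871, |C| = 617581 ≤ bound (satisfied).

Step 1: Compute V_q(n, t) = Σ_{j=0}^3 C(n, j) (q−1)^j.
  j = 0: C(15,0)·(4)^0 = 1·1 = 1.
  j = 1: C(15,1)·(4)^1 = 15·4 = 60.
  j = 2: C(15,2)·(4)^2 = 105·16 = 1680.
  j = 3: C(15,3)·(4)^3 = 455·64 = 29120.
  V_q(n, t) = 1 + 60 + 1680 + 29120 = 30861.
Step 2: q^n = 5^15 = 30517578125.
Step 3: Hamming bound ⌊q^n / V_q(n,t)⌋ = ⌊30517578125/30861⌋ = 988871.
Step 4: Compare |C| = 617581 to 988871: satisfied.
The claimed |C| lies below the Hamming bound.
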